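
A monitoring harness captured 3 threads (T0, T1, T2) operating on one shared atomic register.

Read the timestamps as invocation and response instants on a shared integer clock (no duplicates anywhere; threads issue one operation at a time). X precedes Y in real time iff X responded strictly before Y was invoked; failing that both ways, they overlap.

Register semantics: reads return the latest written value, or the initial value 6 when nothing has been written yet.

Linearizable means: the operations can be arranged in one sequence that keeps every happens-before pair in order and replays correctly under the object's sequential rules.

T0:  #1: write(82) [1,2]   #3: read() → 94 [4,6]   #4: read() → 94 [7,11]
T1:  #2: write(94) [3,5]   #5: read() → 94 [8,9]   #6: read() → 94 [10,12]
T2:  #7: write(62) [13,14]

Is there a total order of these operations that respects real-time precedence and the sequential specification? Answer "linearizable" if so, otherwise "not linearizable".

one valid linearization: #1, #2, #3, #4, #5, #6, #7
1. #1 write(82), leaving value 82
2. #2 write(94), leaving value 94
3. #3 read() → 94, leaving value 94
4. #4 read() → 94, leaving value 94
5. #5 read() → 94, leaving value 94
6. #6 read() → 94, leaving value 94
7. #7 write(62), leaving value 62

linearizable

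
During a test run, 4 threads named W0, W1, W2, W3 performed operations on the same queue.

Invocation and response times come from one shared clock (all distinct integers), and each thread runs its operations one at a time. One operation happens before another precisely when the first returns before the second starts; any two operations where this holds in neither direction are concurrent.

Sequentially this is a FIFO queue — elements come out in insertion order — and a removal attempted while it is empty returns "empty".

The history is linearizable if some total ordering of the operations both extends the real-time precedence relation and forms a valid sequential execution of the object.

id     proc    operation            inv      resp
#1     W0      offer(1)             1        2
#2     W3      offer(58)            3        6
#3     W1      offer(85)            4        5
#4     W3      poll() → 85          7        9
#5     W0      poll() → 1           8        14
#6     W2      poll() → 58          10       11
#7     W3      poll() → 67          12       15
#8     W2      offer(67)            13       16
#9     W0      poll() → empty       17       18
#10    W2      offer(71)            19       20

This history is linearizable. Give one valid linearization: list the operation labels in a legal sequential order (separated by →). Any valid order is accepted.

1. #1 offer(1), leaving queue <1>
2. #3 offer(85), leaving queue <1,85>
3. #2 offer(58), leaving queue <1,85,58>
4. #5 poll() → 1, leaving queue <85,58>
5. #4 poll() → 85, leaving queue <58>
6. #6 poll() → 58, leaving queue <>
7. #8 offer(67), leaving queue <67>
8. #7 poll() → 67, leaving queue <>
9. #9 poll() → empty, leaving queue <>
10. #10 offer(71), leaving queue <71>

#1 → #3 → #2 → #5 → #4 → #6 → #8 → #7 → #9 → #10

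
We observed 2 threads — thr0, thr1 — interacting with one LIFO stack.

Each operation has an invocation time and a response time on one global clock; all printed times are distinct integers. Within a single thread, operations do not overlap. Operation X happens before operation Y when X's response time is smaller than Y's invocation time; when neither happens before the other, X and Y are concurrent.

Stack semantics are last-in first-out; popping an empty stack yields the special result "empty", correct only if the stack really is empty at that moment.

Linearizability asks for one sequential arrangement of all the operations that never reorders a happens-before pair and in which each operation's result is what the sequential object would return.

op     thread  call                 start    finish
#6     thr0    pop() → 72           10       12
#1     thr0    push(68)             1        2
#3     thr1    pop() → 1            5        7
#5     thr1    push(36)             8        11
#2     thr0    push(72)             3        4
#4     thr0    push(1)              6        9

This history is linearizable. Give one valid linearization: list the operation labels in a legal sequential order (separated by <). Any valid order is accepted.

#1 < #2 < #4 < #3 < #6 < #5

after step 1 (#1 push(68)): stack <68>
after step 2 (#2 push(72)): stack <68,72>
after step 3 (#4 push(1)): stack <68,72,1>
after step 4 (#3 pop() → 1): stack <68,72>
after step 5 (#6 pop() → 72): stack <68>
after step 6 (#5 push(36)): stack <68,36>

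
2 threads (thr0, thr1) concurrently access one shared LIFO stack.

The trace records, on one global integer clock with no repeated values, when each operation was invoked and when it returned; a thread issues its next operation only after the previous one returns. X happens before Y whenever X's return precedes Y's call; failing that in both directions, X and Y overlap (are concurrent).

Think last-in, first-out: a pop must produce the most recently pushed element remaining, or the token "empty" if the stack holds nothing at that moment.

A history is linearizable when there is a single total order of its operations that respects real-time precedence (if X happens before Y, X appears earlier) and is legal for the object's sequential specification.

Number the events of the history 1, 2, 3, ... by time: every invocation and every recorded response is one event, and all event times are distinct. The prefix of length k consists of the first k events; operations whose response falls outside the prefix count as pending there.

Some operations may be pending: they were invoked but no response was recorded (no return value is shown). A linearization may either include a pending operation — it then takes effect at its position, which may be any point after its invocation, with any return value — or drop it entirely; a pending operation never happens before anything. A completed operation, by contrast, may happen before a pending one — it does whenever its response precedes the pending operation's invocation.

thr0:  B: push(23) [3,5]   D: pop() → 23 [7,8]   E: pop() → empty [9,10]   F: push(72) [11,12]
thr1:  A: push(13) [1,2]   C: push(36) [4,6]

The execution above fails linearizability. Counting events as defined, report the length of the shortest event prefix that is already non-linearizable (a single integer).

10

events 1..9 are linearizable, e.g. via A, C, B, D:
step 1: A push(13) — stack <13>
step 2: C push(36) — stack <13,36>
step 3: B push(23) — stack <13,36,23>
step 4: D pop() → 23 — stack <13,36>
with event 10 included (E responding at time 10), all real-time-consistent orders fail
take A, B, C, D, E: step 4 already fails, because D pop() → 23 cannot occur there
take A, C, B, D, E: step 5 already fails, because E pop() → empty cannot occur there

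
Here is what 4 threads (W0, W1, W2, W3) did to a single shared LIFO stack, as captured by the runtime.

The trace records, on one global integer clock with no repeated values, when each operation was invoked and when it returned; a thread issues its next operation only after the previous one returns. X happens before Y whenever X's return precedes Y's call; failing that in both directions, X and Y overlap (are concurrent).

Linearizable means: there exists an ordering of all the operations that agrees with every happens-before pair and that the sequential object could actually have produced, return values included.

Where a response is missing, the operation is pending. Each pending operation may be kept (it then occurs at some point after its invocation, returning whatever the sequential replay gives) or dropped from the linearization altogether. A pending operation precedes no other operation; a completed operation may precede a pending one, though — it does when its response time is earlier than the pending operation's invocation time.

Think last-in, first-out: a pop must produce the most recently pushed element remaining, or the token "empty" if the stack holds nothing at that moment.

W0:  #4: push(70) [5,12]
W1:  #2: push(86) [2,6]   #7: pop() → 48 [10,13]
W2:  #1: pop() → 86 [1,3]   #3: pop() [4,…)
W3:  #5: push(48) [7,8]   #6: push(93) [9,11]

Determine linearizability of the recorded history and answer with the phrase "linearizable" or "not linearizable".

linearizable

one valid linearization: #2, #1, #3, #4, #5, #7, #6
1. #2 push(86), leaving stack <86>
2. #1 pop() → 86, leaving stack <>
3. #3 pop() (pending, included), leaving stack <>
4. #4 push(70), leaving stack <70>
5. #5 push(48), leaving stack <70,48>
6. #7 pop() → 48, leaving stack <70>
7. #6 push(93), leaving stack <70,93>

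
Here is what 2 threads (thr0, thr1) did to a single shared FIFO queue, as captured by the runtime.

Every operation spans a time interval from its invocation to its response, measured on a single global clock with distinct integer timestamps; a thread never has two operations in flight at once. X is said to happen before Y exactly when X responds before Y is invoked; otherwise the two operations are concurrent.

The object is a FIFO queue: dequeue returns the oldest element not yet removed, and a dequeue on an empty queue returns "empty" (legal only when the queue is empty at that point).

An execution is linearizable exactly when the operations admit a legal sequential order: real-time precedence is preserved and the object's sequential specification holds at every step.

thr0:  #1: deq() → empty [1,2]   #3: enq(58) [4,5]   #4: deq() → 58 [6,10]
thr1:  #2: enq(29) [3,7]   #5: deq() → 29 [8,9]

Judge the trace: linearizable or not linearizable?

one valid linearization: #1, #2, #3, #5, #4
after step 1 (#1 deq() → empty): queue <>
after step 2 (#2 enq(29)): queue <29>
after step 3 (#3 enq(58)): queue <29,58>
after step 4 (#5 deq() → 29): queue <58>
after step 5 (#4 deq() → 58): queue <>

linearizable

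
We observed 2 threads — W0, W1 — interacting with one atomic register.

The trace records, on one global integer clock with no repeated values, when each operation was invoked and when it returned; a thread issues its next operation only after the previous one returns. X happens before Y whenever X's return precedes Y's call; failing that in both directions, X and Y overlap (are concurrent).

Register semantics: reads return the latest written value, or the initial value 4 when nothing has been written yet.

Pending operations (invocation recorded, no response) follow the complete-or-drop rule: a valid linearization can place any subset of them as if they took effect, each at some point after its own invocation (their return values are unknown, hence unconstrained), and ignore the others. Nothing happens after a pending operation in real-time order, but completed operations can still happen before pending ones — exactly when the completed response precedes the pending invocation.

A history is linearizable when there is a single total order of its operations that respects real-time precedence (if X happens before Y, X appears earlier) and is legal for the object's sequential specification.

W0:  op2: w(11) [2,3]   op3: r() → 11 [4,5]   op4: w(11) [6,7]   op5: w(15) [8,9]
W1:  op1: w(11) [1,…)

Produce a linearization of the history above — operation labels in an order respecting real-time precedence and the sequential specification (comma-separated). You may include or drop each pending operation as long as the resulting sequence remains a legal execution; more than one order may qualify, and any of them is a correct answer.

1. op1 w(11) (pending, included), leaving value 11
2. op2 w(11), leaving value 11
3. op3 r() → 11, leaving value 11
4. op4 w(11), leaving value 11
5. op5 w(15), leaving value 15

op1, op2, op3, op4, op5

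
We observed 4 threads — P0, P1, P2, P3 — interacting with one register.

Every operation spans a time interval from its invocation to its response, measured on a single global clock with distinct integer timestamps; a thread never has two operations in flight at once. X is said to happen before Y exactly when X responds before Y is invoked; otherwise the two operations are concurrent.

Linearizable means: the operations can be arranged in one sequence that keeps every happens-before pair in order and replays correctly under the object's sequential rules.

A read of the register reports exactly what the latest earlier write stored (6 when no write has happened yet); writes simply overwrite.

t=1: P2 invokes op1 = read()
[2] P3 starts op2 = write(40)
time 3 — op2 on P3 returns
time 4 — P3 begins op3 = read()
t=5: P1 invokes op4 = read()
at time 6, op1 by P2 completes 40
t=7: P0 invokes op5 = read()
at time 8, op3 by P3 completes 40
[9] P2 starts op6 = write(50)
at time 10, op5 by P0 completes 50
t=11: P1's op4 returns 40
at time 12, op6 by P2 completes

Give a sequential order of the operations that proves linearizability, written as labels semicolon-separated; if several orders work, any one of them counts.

op2; op1; op3; op4; op6; op5

after step 1 (op2 write(40)): value 40
after step 2 (op1 read() → 40): value 40
after step 3 (op3 read() → 40): value 40
after step 4 (op4 read() → 40): value 40
after step 5 (op6 write(50)): value 50
after step 6 (op5 read() → 50): value 50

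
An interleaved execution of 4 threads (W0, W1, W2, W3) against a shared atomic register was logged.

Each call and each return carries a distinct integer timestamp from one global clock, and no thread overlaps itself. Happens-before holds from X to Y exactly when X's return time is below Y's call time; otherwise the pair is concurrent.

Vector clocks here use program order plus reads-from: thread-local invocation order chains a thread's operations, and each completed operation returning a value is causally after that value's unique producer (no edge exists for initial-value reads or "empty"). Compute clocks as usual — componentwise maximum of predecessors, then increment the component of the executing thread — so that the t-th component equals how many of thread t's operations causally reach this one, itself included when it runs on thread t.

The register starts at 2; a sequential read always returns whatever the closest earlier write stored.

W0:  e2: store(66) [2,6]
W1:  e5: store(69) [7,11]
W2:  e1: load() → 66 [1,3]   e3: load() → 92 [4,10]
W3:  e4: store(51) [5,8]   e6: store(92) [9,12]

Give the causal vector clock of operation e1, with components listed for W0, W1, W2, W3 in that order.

e4, invoked 5, has no incoming edges; only W3's bump applies → (0, 0, 0, 1)
e5, invoked 7, has no incoming edges; only W1's bump applies → (0, 1, 0, 0)
e2, invoked 2, has no incoming edges; only W0's bump applies → (1, 0, 0, 0)
merge at e6 (invoked 9): VC(e4)=(0, 0, 0, 1), own-thread bump on W3 → (0, 0, 0, 2)
merge at e1 (invoked 1): VC(e2)=(1, 0, 0, 0), own-thread bump on W2 → (1, 0, 1, 0)
merge at e3 (invoked 4): VC(e1)=(1, 0, 1, 0), VC(e6)=(0, 0, 0, 2), own-thread bump on W2 → (1, 0, 2, 2)
target: VC(e1) = (1, 0, 1, 0)

(1, 0, 1, 0)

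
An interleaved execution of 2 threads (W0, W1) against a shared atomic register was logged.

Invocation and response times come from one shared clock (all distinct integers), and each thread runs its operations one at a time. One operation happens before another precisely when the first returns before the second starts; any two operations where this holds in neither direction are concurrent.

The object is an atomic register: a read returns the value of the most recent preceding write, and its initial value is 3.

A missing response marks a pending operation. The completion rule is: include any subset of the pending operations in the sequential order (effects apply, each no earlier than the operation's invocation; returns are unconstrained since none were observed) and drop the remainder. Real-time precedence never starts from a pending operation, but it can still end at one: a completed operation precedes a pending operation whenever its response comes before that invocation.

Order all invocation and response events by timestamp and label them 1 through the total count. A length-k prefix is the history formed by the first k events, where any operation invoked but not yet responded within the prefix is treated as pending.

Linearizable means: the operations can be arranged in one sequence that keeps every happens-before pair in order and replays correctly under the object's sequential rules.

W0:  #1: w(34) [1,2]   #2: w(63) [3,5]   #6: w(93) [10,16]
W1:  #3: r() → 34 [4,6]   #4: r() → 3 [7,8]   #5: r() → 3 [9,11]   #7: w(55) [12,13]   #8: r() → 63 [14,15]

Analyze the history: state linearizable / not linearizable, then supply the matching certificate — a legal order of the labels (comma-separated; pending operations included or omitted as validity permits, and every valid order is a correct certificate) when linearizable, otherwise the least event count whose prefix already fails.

not linearizable — minimal violating prefix: 8 events

already the first 8 events (up to #4's response at time 8) admit no linearization; the first 7 still do
every one of the 2 real-time-consistent orders over 4 completed atomic register ops fails the sequential spec
for example #1, #2, #3, #4 fails at step 3: #3 r() → 34 is not legal there
for example #1, #3, #2, #4 fails at step 4: #4 r() → 3 is not legal there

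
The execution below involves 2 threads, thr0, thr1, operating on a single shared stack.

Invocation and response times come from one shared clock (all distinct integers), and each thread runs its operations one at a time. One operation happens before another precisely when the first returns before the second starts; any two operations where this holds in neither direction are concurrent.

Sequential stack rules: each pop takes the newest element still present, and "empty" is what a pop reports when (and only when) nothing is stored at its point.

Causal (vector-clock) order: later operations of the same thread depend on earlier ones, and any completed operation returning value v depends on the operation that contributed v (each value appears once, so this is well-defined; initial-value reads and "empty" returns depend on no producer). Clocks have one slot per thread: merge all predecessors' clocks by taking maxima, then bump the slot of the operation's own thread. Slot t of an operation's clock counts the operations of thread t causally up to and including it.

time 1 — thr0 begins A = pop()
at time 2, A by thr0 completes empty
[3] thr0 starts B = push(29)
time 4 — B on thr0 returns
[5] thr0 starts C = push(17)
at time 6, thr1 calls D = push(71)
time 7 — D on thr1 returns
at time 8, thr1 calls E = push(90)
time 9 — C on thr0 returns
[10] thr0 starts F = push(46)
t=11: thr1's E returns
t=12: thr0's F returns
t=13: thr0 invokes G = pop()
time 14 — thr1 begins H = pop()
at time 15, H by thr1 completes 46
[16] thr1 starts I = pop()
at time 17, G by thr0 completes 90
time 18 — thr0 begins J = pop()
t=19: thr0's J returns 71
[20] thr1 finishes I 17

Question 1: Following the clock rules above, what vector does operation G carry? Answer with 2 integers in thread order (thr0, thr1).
invoked at 6, D has no predecessors; its own thr1 bump gives (0, 1)
invoked at 1, A has no predecessors; its own thr0 bump gives (1, 0)
E (invocation 8): componentwise max over VC(D)=(0, 1), +1 at thr1, giving (0, 2)
B (invocation 3): componentwise max over VC(A)=(1, 0), +1 at thr0, giving (2, 0)
C (invocation 5): componentwise max over VC(B)=(2, 0), +1 at thr0, giving (3, 0)
F (invocation 10): componentwise max over VC(C)=(3, 0), +1 at thr0, giving (4, 0)
H (invocation 14): componentwise max over VC(E)=(0, 2), VC(F)=(4, 0), +1 at thr1, giving (4, 3)
G (invocation 13): componentwise max over VC(E)=(0, 2), VC(F)=(4, 0), +1 at thr0, giving (5, 2)
I (invocation 16): componentwise max over VC(C)=(3, 0), VC(H)=(4, 3), +1 at thr1, giving (4, 4)
J (invocation 18): componentwise max over VC(D)=(0, 1), VC(G)=(5, 2), +1 at thr0, giving (6, 2)
target: VC(G) = (5, 2)

(5, 2)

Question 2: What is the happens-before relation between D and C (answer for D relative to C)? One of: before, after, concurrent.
D spans [6,7], C spans [5,9]
the intervals overlap in both directions

concurrent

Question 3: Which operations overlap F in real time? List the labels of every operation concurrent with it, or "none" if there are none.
concurrent with F ([10,12]): every op whose interval crosses 10..12
A [1,2]: before
B [3,4]: before
C [5,9]: before
D [6,7]: before
E [8,11]: concurrent
G [13,17]: after
H [14,15]: after
I [16,20]: after
J [18,19]: after

E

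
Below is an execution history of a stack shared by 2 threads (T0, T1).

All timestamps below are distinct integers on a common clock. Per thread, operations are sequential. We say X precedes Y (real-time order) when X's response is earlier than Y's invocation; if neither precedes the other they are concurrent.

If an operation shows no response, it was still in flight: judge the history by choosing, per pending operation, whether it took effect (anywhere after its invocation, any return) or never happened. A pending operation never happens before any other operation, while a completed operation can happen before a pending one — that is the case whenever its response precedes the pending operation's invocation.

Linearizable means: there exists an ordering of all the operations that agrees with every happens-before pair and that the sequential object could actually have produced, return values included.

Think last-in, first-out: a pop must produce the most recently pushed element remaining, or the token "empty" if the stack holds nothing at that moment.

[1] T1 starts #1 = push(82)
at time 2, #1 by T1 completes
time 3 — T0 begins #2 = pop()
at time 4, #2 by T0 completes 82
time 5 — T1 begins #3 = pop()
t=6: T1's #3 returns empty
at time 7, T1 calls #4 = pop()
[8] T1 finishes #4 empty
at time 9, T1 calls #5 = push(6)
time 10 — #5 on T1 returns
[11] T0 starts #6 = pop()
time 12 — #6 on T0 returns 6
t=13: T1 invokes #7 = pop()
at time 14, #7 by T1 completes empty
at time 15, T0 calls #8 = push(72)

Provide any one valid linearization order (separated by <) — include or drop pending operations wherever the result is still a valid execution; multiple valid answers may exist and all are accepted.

1. #1 push(82), leaving stack <82>
2. #2 pop() → 82, leaving stack <>
3. #3 pop() → empty, leaving stack <>
4. #4 pop() → empty, leaving stack <>
5. #5 push(6), leaving stack <6>
6. #6 pop() → 6, leaving stack <>
7. #7 pop() → empty, leaving stack <>

#1 < #2 < #3 < #4 < #5 < #6 < #7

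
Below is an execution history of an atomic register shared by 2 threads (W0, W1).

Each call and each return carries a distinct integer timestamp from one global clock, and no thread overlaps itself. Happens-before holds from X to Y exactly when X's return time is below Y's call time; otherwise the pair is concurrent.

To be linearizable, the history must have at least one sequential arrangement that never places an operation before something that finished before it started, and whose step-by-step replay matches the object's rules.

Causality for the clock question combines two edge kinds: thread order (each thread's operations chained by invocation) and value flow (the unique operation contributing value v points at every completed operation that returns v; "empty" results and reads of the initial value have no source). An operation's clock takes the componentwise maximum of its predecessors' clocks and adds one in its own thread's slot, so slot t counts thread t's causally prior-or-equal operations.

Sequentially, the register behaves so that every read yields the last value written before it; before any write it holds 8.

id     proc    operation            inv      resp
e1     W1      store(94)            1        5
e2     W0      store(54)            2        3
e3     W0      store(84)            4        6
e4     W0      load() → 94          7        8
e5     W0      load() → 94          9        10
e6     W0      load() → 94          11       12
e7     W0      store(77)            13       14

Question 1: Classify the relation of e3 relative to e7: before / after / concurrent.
Answer: before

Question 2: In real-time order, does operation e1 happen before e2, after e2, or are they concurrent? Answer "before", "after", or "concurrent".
Answer: concurrent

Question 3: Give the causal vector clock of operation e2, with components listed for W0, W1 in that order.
Answer: (1, 0)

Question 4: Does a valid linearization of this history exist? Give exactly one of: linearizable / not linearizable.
witness order: e2, e3, e1, e4, e5, e6, e7
after step 1 (e2 store(54)): value 54
after step 2 (e3 store(84)): value 84
after step 3 (e1 store(94)): value 94
after step 4 (e4 load() → 94): value 94
after step 5 (e5 load() → 94): value 94
after step 6 (e6 load() → 94): value 94
after step 7 (e7 store(77)): value 77

linearizable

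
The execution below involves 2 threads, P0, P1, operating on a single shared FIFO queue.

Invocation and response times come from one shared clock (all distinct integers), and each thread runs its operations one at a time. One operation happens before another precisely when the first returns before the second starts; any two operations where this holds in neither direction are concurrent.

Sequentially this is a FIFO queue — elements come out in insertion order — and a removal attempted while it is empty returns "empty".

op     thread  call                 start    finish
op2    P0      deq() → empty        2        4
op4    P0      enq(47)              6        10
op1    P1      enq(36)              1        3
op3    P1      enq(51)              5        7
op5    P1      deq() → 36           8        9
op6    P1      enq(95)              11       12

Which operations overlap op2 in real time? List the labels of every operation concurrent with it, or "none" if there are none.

op1

op2 runs from 2 to 4; window-overlapping ops are concurrent
op1 [1,3]: concurrent
op3 [5,7]: after
op4 [6,10]: after
op5 [8,9]: after
op6 [11,12]: after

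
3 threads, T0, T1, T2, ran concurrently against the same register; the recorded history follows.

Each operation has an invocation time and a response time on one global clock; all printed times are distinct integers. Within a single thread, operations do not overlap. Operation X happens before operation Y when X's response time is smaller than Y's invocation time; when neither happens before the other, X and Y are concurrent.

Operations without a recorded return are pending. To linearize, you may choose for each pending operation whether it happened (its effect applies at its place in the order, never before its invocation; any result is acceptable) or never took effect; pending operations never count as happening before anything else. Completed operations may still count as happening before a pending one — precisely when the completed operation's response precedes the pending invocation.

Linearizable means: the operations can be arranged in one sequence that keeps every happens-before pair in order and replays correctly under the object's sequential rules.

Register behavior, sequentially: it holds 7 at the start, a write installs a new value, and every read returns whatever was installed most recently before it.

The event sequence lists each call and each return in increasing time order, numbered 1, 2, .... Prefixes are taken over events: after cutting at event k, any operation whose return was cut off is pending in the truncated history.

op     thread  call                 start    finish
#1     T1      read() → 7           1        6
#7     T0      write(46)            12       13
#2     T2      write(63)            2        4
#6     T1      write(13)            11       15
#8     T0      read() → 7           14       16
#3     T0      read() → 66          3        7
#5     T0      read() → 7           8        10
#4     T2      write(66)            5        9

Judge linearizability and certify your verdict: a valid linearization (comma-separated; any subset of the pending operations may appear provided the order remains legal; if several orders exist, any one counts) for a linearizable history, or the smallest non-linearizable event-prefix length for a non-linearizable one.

through event 9 a valid linearization exists; event 10 (#5 responding at time 10) ends that
18 orders of the 5 completed register ops respect real time; none is legal
e.g. #1, #2, #3, #4, #5: illegal at step 3, since #3 read() → 66 cannot apply there
e.g. #1, #2, #3, #5, #4: illegal at step 3, since #3 read() → 66 cannot apply there

not linearizable — minimal violating prefix: 10 events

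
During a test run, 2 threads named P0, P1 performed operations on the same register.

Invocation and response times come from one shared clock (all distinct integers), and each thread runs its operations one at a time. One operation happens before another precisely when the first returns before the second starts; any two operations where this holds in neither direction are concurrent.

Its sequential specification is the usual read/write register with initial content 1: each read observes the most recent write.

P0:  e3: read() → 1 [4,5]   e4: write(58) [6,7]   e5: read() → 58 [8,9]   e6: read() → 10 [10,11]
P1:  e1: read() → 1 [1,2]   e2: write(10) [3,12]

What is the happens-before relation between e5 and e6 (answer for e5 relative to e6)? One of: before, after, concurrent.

e5 spans [8,9], e6 spans [10,11]
resp(e5)=9 < inv(e6)=10

before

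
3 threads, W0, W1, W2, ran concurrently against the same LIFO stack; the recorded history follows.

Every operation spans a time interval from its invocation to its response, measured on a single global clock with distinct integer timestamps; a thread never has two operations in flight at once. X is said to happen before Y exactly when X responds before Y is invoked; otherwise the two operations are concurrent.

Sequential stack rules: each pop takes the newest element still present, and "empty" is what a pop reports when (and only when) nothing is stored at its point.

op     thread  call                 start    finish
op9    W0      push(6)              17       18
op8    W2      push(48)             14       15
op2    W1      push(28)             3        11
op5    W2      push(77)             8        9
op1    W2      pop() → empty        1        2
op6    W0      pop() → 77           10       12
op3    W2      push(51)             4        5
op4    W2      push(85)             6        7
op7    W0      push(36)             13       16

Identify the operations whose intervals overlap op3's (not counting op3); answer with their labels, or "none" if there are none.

overlap test against op3 [4,5]: concurrent iff the interval meets 4..5
op1 [1,2]: before
op2 [3,11]: concurrent
op4 [6,7]: after
op5 [8,9]: after
op6 [10,12]: after
op7 [13,16]: after
op8 [14,15]: after
op9 [17,18]: after

op2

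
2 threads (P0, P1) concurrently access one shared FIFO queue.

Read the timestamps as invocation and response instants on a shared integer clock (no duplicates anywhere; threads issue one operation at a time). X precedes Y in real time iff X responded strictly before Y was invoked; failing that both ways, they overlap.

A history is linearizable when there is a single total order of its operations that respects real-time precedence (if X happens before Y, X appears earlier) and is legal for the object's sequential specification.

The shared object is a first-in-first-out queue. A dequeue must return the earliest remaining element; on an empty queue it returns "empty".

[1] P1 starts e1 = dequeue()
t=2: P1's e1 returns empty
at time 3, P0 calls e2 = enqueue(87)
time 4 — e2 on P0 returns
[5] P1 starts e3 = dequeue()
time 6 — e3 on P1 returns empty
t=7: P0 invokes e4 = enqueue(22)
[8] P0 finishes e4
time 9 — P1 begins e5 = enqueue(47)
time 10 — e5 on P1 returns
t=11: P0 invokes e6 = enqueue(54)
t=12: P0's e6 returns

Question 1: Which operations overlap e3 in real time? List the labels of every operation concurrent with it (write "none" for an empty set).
e3 runs from 5 to 6; window-overlapping ops are concurrent
e1 [1,2]: before
e2 [3,4]: before
e4 [7,8]: after
e5 [9,10]: after
e6 [11,12]: after

none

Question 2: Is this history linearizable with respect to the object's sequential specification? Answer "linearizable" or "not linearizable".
cut after 5 events: linearizable; cut after 6 events (e3 responds, time 6): not linearizable
a single order respects real time; the 3 completed FIFO queue operations fail replay along it
sample order e1, e2, e3 stalls at step 3 — e3 dequeue() → empty has no legal effect

not linearizable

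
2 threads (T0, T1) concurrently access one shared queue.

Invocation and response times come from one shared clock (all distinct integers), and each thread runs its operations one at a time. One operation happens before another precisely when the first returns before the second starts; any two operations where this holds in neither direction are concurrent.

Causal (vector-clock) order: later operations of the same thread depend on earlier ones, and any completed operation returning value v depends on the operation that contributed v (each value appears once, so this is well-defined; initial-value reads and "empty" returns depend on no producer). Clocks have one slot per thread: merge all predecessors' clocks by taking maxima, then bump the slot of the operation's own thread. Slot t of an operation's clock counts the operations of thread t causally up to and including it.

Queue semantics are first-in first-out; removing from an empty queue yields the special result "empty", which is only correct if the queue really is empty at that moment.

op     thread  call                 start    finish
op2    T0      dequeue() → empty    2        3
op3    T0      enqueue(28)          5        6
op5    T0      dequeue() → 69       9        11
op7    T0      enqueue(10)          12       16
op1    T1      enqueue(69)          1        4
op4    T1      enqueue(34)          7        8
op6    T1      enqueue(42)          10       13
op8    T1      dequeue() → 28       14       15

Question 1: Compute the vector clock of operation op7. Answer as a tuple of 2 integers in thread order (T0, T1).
(4, 1)

VC(op1, invoked at 1): no causal predecessors; +1 on T1 → (0, 1)
VC(op2, invoked at 2): no causal predecessors; +1 on T0 → (1, 0)
merge at op4 (invoked 7): VC(op1)=(0, 1), own-thread bump on T1 → (0, 2)
merge at op3 (invoked 5): VC(op2)=(1, 0), own-thread bump on T0 → (2, 0)
merge at op6 (invoked 10): VC(op4)=(0, 2), own-thread bump on T1 → (0, 3)
merge at op5 (invoked 9): VC(op1)=(0, 1), VC(op3)=(2, 0), own-thread bump on T0 → (3, 1)
merge at op7 (invoked 12): VC(op5)=(3, 1), own-thread bump on T0 → (4, 1)
merge at op8 (invoked 14): VC(op3)=(2, 0), VC(op6)=(0, 3), own-thread bump on T1 → (2, 4)
target: VC(op7) = (4, 1)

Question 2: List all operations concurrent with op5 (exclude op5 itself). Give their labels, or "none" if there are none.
op6

op5 spans [9,11]: anything still running between times 9 and 11 counts as concurrent
op1 [1,4]: before
op2 [2,3]: before
op3 [5,6]: before
op4 [7,8]: before
op6 [10,13]: concurrent
op7 [12,16]: after
op8 [14,15]: after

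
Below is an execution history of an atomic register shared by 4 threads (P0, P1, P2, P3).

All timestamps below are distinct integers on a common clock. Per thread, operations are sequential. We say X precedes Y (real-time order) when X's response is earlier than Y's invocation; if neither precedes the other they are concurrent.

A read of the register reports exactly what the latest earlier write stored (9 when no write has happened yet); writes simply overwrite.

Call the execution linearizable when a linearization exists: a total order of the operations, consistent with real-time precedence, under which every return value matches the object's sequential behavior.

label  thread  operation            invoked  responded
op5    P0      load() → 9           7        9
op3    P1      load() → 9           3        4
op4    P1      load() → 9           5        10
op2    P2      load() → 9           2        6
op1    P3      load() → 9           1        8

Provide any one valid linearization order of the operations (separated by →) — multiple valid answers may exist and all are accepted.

op1 → op2 → op3 → op4 → op5

step 1: op1 load() → 9 — value 9
step 2: op2 load() → 9 — value 9
step 3: op3 load() → 9 — value 9
step 4: op4 load() → 9 — value 9
step 5: op5 load() → 9 — value 9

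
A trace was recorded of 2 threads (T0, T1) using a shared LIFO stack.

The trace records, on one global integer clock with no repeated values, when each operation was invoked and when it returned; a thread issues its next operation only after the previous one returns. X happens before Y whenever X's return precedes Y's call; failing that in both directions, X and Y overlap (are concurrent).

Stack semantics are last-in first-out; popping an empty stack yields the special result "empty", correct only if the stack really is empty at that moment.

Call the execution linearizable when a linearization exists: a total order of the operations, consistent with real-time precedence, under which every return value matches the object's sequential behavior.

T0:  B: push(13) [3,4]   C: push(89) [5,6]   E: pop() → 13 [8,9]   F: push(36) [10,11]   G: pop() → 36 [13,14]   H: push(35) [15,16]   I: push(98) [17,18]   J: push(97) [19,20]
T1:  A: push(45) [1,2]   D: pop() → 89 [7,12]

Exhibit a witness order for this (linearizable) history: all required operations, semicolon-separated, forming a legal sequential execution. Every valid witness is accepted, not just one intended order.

1. A push(45), leaving stack <45>
2. B push(13), leaving stack <45,13>
3. C push(89), leaving stack <45,13,89>
4. D pop() → 89, leaving stack <45,13>
5. E pop() → 13, leaving stack <45>
6. F push(36), leaving stack <45,36>
7. G pop() → 36, leaving stack <45>
8. H push(35), leaving stack <45,35>
9. I push(98), leaving stack <45,35,98>
10. J push(97), leaving stack <45,35,98,97>

A; B; C; D; E; F; G; H; I; J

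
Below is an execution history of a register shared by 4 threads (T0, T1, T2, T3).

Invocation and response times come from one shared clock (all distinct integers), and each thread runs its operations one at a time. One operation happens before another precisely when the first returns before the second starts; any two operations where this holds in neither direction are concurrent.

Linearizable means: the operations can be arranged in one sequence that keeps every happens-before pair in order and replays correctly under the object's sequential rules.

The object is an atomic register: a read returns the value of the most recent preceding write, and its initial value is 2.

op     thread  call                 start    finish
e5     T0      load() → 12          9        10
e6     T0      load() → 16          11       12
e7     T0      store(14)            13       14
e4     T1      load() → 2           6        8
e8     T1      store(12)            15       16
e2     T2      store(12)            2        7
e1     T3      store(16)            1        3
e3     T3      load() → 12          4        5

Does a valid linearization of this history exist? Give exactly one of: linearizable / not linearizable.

not linearizable

through event 7 a valid linearization exists; event 8 (e4 responding at time 8) ends that
no legal order exists: 4 real-time-consistent candidates over 4 completed register operations, all rejected
take e1, e2, e3, e4: step 4 already fails, because e4 load() → 2 cannot occur there
take e1, e3, e2, e4: step 2 already fails, because e3 load() → 12 cannot occur there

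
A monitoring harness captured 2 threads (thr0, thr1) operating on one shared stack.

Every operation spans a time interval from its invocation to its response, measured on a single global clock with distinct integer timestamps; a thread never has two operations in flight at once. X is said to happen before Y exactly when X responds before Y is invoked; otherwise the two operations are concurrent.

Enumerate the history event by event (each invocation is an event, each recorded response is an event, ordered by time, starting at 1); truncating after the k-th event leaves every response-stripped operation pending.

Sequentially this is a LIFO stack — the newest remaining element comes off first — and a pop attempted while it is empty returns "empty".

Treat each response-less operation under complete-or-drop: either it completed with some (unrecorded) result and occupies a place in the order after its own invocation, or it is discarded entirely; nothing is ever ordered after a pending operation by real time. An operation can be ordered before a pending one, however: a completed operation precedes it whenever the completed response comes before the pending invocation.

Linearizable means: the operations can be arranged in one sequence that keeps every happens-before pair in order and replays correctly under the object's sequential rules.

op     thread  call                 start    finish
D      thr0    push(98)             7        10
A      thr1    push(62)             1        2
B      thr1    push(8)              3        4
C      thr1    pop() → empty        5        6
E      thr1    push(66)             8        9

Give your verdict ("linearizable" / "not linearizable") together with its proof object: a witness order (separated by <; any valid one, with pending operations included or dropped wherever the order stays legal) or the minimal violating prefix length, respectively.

the violation lands at event 6, C's response at time 6: events 1..5 linearize, events 1..6 do not
the completed operations (3 total) allow one real-time order; the stack replay rejects it
one such order, A, B, C, breaks at step 3 where C pop() → empty is illegal

not linearizable — minimal violating prefix: 6 events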